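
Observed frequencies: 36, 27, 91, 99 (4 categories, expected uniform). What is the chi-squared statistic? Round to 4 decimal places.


chi2 = sum((O-E)^2/E), E = total/4
total = 253, E = 253/4 = 63.25
(36 - 63.25)^2 / 63.25 = 742.5625 / 63.25 = 11881/1012 ≈ 11.740119
(27 - 63.25)^2 / 63.25 = 1314.0625 / 63.25 = 21025/1012 ≈ 20.775692
(91 - 63.25)^2 / 63.25 = 770.0625 / 63.25 = 12321/1012 ≈ 12.174901
(99 - 63.25)^2 / 63.25 = 1278.0625 / 63.25 = 1859/92 ≈ 20.206522
chi2 = 16419/253 ≈ 64.897233

64.8972


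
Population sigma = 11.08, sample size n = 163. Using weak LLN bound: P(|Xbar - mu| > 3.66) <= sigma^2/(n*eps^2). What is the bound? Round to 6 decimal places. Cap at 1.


bound = min(1, sigma^2/(n*eps^2))
sigma^2 = 11.08^2 = 122.7664
n*eps^2 = 163 * 3.66^2 = 163 * 13.3956 = 2183.4828
sigma^2/(n*eps^2) = 122.7664 / 2183.4828 ≈ 0.05622504

0.056225


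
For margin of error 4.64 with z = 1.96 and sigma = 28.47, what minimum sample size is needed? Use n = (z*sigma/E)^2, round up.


z*sigma/E = 1.96 * 28.47 / 4.64 ≈ 12.026121
(z*sigma/E)^2 ≈ 144.627579
round up: n = 145

145


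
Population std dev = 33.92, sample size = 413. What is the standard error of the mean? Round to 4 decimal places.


SE = sigma / sqrt(n)
sqrt(413) ≈ 20.322401
SE = 33.92 / 20.322401 ≈ 1.669094

1.6691


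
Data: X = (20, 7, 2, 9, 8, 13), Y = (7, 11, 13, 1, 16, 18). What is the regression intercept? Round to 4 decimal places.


a = ybar - b*xbar, where b = sum((xi-xbar)(yi-ybar)) / sum((xi-xbar)^2)
n = 6, xbar = 59/6 ≈ 9.833333, ybar = 66/6 = 11
Sxy = sum((xi-xbar)(yi-ybar)) = -35
Sxx = sum((xi-xbar)^2) = 1121/6 ≈ 186.833333
b = Sxy / Sxx = -210/1121 ≈ -0.187333
a = 11 - (-0.187333) * 9.833333 = 244/19 ≈ 12.842105

12.8421


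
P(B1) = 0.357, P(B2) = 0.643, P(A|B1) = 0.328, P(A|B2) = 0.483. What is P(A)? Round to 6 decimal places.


P(A) = P(A|B1)*P(B1) + P(A|B2)*P(B2)
P(A|B1)*P(B1) = 0.328 * 0.357 = 0.117096
P(A|B2)*P(B2) = 0.483 * 0.643 = 0.310569
P(A) = 0.117096 + 0.310569 = 0.427665

0.427665


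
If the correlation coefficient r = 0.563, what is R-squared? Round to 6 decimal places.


R^2 = r^2 = (0.563)^2 = 0.316969

0.316969


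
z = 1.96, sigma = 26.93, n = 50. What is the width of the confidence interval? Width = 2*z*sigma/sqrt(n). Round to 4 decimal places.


width = 2*z*sigma/sqrt(n)
2*z*sigma = 2 * 1.96 * 26.93 = 105.5656
sqrt(50) ≈ 7.071068
width = 105.5656 / 7.071068 ≈ 14.929230

14.9292


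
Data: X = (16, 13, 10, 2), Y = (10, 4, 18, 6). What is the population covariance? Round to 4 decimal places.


Cov = (1/n)*sum((xi-xbar)(yi-ybar))
n = 4, xbar = 41/4 = 10.25, ybar = 38/4 = 9.5
sum((xi-xbar)(yi-ybar)) = 14.5
Cov = 14.5 / 4 = 3.625

3.6250


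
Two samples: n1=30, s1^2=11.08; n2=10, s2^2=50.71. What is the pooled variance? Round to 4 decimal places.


sp^2 = ((n1-1)*s1^2 + (n2-1)*s2^2)/(n1+n2-2)
(n1-1)*s1^2 = 29 * 11.08 = 321.32
(n2-1)*s2^2 = 9 * 50.71 = 456.39
numerator = 321.32 + 456.39 = 777.71
n1+n2-2 = 38
sp^2 = 777.71 / 38 = 77771/3800 ≈ 20.466053

20.4661


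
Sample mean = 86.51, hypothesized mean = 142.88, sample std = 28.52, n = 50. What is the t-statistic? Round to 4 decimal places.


t = (xbar - mu0) / (s/sqrt(n))
xbar - mu0 = 86.51 - 142.88 = -56.37
sqrt(50) ≈ 7.07106781
s/sqrt(n) = 28.52 / 7.07106781 ≈ 4.03333708
t = -56.37 / 4.03333708 ≈ -13.976020

-13.9760


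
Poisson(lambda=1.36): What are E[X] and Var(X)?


E[X] = Var(X) = lambda = 1.36

1.36, 1.36


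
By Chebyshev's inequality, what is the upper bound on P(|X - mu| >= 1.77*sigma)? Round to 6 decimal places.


P <= 1/k^2
k^2 = 1.77^2 = 3.1329
1/k^2 = 1 / 3.1329 ≈ 0.31919308

0.319193


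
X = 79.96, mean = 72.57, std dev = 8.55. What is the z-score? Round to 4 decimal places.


z = (X - mu) / sigma
X - mu = 79.96 - 72.57 = 7.39
z = 7.39 / 8.55 = 739/855 ≈ 0.864327

0.8643


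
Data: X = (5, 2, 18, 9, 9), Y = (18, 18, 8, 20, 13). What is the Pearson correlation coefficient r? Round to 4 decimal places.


r = sum((xi-xbar)(yi-ybar)) / sqrt(sum((xi-xbar)^2) * sum((yi-ybar)^2))
n = 5, xbar = 43/5 = 8.6, ybar = 77/5 = 15.4
Sxy = sum((xi-xbar)(yi-ybar)) = -95.2
Sxx = sum((xi-xbar)^2) = 145.2
Syy = sum((yi-ybar)^2) = 95.2
sqrt(Sxx*Syy) ≈ 117.571425
r = Sxy / sqrt(Sxx*Syy) = -95.2 / 117.571425 ≈ -0.809721

-0.8097


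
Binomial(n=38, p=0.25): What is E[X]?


E[X] = n*p = 38 * 0.25 = 9.5

9.5


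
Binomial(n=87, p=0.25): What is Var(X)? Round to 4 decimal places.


Var = n*p*(1-p) = 87 * 0.25 * 0.75 = 16.3125

16.3125


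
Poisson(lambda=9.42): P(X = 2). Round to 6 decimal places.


P = e^(-lam) * lam^k / k!
e^(-9.42) ≈ 0.00008108602
lam^k = 9.42^2 = 88.7364
k! = 2! = 2
P = 0.00008108602 * 88.7364 / 2 ≈ 0.003598

0.003598


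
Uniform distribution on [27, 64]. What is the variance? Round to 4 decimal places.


Var = (b-a)^2 / 12
(b-a)^2 = (64 - 27)^2 = 1369
Var = 1369/12 ≈ 114.083333

114.0833


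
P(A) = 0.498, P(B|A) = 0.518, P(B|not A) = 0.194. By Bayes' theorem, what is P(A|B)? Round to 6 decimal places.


P(A|B) = P(B|A)*P(A) / P(B), P(B) = P(B|A)*P(A) + P(B|not A)*P(not A)
P(B|A)*P(A) = 0.518 * 0.498 = 0.257964
P(B|not A)*P(not A) = 0.194 * 0.502 = 0.097388
P(B) = 0.257964 + 0.097388 = 0.355352
P(A|B) = 0.257964 / 0.355352 ≈ 0.72593935

0.725939


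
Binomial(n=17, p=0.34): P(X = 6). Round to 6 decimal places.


P = C(n,k) * p^k * (1-p)^(n-k)
C(17,6) = 12376
p^k = 0.34^6 ≈ 0.001544804
(1-p)^(n-k) = 0.66^11 ≈ 0.01035102
P = 12376 * 0.001544804 * 0.01035102 ≈ 0.197896

0.197896


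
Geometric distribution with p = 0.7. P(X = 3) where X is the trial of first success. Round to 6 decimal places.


P = (1-p)^(k-1) * p
(1-p)^(k-1) = 0.3^2 = 0.09
P = 0.09 * 0.7 = 0.063

0.063000


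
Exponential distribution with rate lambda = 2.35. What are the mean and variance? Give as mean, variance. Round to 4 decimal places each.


mean = 1/lam, var = 1/lam^2
mean = 1 / 2.35 = 20/47 ≈ 0.425532
lam^2 = 2.35^2 = 5.5225
var = 1 / 5.5225 = 400/2209 ≈ 0.181077

0.4255, 0.1811


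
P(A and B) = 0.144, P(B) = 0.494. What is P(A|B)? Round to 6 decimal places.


P(A|B) = P(A and B) / P(B) = 0.144 / 0.494 = 72/247 ≈ 0.29149798

0.291498


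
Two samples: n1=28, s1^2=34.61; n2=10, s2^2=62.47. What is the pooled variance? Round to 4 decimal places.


sp^2 = ((n1-1)*s1^2 + (n2-1)*s2^2)/(n1+n2-2)
(n1-1)*s1^2 = 27 * 34.61 = 934.47
(n2-1)*s2^2 = 9 * 62.47 = 562.23
numerator = 934.47 + 562.23 = 1496.7
n1+n2-2 = 36
sp^2 = 1496.7 / 36 = 41.575

41.5750


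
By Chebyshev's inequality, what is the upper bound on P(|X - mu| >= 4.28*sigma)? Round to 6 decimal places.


P <= 1/k^2
k^2 = 4.28^2 = 18.3184
1/k^2 = 1 / 18.3184 ≈ 0.05458992

0.054590


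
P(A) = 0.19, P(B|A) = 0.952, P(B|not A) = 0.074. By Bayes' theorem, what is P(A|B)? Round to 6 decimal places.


P(A|B) = P(B|A)*P(A) / P(B), P(B) = P(B|A)*P(A) + P(B|not A)*P(not A)
P(B|A)*P(A) = 0.952 * 0.19 = 0.18088
P(B|not A)*P(not A) = 0.074 * 0.81 = 0.05994
P(B) = 0.18088 + 0.05994 = 0.24082
P(A|B) = 0.18088 / 0.24082 ≈ 0.75110041

0.751100


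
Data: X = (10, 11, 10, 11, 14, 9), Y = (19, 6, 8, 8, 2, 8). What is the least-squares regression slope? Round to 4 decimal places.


b = sum((xi-xbar)(yi-ybar)) / sum((xi-xbar)^2)
n = 6, xbar = 65/6 ≈ 10.833333, ybar = 51/6 = 8.5
Sxy = sum((xi-xbar)(yi-ybar)) = -28.5
Sxx = sum((xi-xbar)^2) = 89/6 ≈ 14.833333
b = Sxy / Sxx = -171/89 ≈ -1.921348

-1.9213


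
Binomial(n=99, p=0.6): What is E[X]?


E[X] = n*p = 99 * 0.6 = 59.4

59.4


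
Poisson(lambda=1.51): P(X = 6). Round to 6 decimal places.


P = e^(-lam) * lam^k / k!
e^(-1.51) ≈ 0.2209100
lam^k = 1.51^6 ≈ 11.853912
k! = 6! = 720
P = 0.2209100 * 11.853912 / 720 ≈ 0.003637

0.003637


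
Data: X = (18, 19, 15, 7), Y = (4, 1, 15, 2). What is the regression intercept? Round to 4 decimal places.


a = ybar - b*xbar, where b = sum((xi-xbar)(yi-ybar)) / sum((xi-xbar)^2)
n = 4, xbar = 59/4 = 14.75, ybar = 22/4 = 5.5
Sxy = sum((xi-xbar)(yi-ybar)) = 5.5
Sxx = sum((xi-xbar)^2) = 88.75
b = Sxy / Sxx = 22/355 ≈ 0.061972
a = 5.5 - 0.061972 * 14.75 = 1628/355 ≈ 4.585915

4.5859


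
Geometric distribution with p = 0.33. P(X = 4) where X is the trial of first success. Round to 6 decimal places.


P = (1-p)^(k-1) * p
(1-p)^(k-1) = 0.67^3 = 0.300763
P = 0.300763 * 0.33 = 0.09925179

0.099252


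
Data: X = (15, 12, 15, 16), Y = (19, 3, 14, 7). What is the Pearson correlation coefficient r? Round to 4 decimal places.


r = sum((xi-xbar)(yi-ybar)) / sqrt(sum((xi-xbar)^2) * sum((yi-ybar)^2))
n = 4, xbar = 58/4 = 14.5, ybar = 43/4 = 10.75
Sxy = sum((xi-xbar)(yi-ybar)) = 19.5
Sxx = sum((xi-xbar)^2) = 9
Syy = sum((yi-ybar)^2) = 152.75
sqrt(Sxx*Syy) ≈ 37.077621
r = Sxy / sqrt(Sxx*Syy) = 19.5 / 37.077621 ≈ 0.525924

0.5259


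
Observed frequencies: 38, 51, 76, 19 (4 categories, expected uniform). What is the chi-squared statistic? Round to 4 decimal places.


chi2 = sum((O-E)^2/E), E = total/4
total = 184, E = 184/4 = 46
(38 - 46)^2 / 46 = 64 / 46 = 32/23 ≈ 1.391304
(51 - 46)^2 / 46 = 25 / 46 = 25/46 ≈ 0.543478
(76 - 46)^2 / 46 = 900 / 46 = 450/23 ≈ 19.565217
(19 - 46)^2 / 46 = 729 / 46 = 729/46 ≈ 15.847826
chi2 = 859/23 ≈ 37.347826

37.3478


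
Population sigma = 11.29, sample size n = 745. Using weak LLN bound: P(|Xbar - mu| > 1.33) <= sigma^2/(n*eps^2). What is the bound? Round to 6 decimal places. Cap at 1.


bound = min(1, sigma^2/(n*eps^2))
sigma^2 = 11.29^2 = 127.4641
n*eps^2 = 745 * 1.33^2 = 745 * 1.7689 = 1317.8305
sigma^2/(n*eps^2) = 127.4641 / 1317.8305 ≈ 0.09672268

0.096723


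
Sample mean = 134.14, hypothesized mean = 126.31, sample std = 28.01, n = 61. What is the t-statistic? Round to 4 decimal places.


t = (xbar - mu0) / (s/sqrt(n))
xbar - mu0 = 134.14 - 126.31 = 7.83
sqrt(61) ≈ 7.81024968
s/sqrt(n) = 28.01 / 7.81024968 ≈ 3.58631301
t = 7.83 / 3.58631301 ≈ 2.183301

2.1833


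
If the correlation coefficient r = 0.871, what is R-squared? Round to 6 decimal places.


R^2 = r^2 = (0.871)^2 = 0.758641

0.758641


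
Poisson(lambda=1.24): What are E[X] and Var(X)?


E[X] = Var(X) = lambda = 1.24

1.24, 1.24


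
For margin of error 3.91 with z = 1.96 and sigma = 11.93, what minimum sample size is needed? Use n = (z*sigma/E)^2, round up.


z*sigma/E = 1.96 * 11.93 / 3.91 = 58457/9775 ≈ 5.980256
(z*sigma/E)^2 ≈ 35.763459
round up: n = 36

36


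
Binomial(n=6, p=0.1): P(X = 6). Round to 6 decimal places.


P = C(n,k) * p^k * (1-p)^(n-k)
C(6,6) = 1
p^k = 0.1^6 = 0.000001
(1-p)^(n-k) = 0.9^0 = 1
P = 1 * 0.000001 * 1 = 0.000001

0.000001


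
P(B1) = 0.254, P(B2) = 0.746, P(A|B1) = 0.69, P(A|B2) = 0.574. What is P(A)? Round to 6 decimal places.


P(A) = P(A|B1)*P(B1) + P(A|B2)*P(B2)
P(A|B1)*P(B1) = 0.69 * 0.254 = 0.17526
P(A|B2)*P(B2) = 0.574 * 0.746 = 0.428204
P(A) = 0.17526 + 0.428204 = 0.603464

0.603464


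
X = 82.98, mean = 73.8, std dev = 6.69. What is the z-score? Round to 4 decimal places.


z = (X - mu) / sigma
X - mu = 82.98 - 73.8 = 9.18
z = 9.18 / 6.69 = 306/223 ≈ 1.372197

1.3722


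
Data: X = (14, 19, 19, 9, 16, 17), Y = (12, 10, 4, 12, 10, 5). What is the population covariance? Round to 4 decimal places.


Cov = (1/n)*sum((xi-xbar)(yi-ybar))
n = 6, xbar = 94/6 = 47/3 ≈ 15.666667, ybar = 53/6 ≈ 8.833333
sum((xi-xbar)(yi-ybar)) = -130/3 ≈ -43.333333
Cov = -43.333333 / 6 = -65/9 ≈ -7.222222

-7.2222


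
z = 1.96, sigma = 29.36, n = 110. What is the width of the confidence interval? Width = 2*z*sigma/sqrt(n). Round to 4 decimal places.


width = 2*z*sigma/sqrt(n)
2*z*sigma = 2 * 1.96 * 29.36 = 115.0912
sqrt(110) ≈ 10.488088
width = 115.0912 / 10.488088 ≈ 10.973515

10.9735


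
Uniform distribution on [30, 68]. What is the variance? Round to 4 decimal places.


Var = (b-a)^2 / 12
(b-a)^2 = (68 - 30)^2 = 1444
Var = 1444/12 ≈ 120.333333

120.3333


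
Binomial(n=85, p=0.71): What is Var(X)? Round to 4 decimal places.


Var = n*p*(1-p) = 85 * 0.71 * 0.29 = 17.5015

17.5015


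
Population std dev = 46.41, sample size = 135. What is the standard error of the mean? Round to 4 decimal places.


SE = sigma / sqrt(n)
sqrt(135) ≈ 11.618950
SE = 46.41 / 11.618950 ≈ 3.994337

3.9943


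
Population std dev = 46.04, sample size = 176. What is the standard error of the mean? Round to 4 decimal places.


SE = sigma / sqrt(n)
sqrt(176) ≈ 13.266499
SE = 46.04 / 13.266499 ≈ 3.470396

3.4704


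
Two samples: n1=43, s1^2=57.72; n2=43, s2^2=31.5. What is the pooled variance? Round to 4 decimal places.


sp^2 = ((n1-1)*s1^2 + (n2-1)*s2^2)/(n1+n2-2)
(n1-1)*s1^2 = 42 * 57.72 = 2424.24
(n2-1)*s2^2 = 42 * 31.5 = 1323
numerator = 2424.24 + 1323 = 3747.24
n1+n2-2 = 84
sp^2 = 3747.24 / 84 = 44.61

44.6100


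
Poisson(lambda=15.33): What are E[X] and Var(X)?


E[X] = Var(X) = lambda = 15.33

15.33, 15.33


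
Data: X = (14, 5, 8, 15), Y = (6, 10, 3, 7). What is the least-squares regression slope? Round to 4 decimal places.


b = sum((xi-xbar)(yi-ybar)) / sum((xi-xbar)^2)
n = 4, xbar = 42/4 = 10.5, ybar = 26/4 = 6.5
Sxy = sum((xi-xbar)(yi-ybar)) = -10
Sxx = sum((xi-xbar)^2) = 69
b = Sxy / Sxx = -10/69 ≈ -0.144928

-0.1449


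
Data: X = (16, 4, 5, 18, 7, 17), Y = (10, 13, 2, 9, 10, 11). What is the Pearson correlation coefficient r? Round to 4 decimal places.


r = sum((xi-xbar)(yi-ybar)) / sqrt(sum((xi-xbar)^2) * sum((yi-ybar)^2))
n = 6, xbar = 67/6 ≈ 11.166667, ybar = 55/6 ≈ 9.166667
Sxy = sum((xi-xbar)(yi-ybar)) = 161/6 ≈ 26.833333
Sxx = sum((xi-xbar)^2) = 1265/6 ≈ 210.833333
Syy = sum((yi-ybar)^2) = 425/6 ≈ 70.833333
sqrt(Sxx*Syy) ≈ 122.204860
r = Sxy / sqrt(Sxx*Syy) = 26.833333 / 122.204860 ≈ 0.219577

0.2196


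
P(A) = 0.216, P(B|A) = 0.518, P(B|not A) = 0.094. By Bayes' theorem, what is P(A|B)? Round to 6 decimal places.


P(A|B) = P(B|A)*P(A) / P(B), P(B) = P(B|A)*P(A) + P(B|not A)*P(not A)
P(B|A)*P(A) = 0.518 * 0.216 = 0.111888
P(B|not A)*P(not A) = 0.094 * 0.784 = 0.073696
P(B) = 0.111888 + 0.073696 = 0.185584
P(A|B) = 0.111888 / 0.185584 = 999/1657 ≈ 0.60289680

0.602897


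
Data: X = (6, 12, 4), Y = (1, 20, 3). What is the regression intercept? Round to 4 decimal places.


a = ybar - b*xbar, where b = sum((xi-xbar)(yi-ybar)) / sum((xi-xbar)^2)
n = 3, xbar = 22/3 ≈ 7.333333, ybar = 24/3 = 8
Sxy = sum((xi-xbar)(yi-ybar)) = 82
Sxx = sum((xi-xbar)^2) = 104/3 ≈ 34.666667
b = Sxy / Sxx = 123/52 ≈ 2.365385
a = 8 - 2.365385 * 7.333333 = -243/26 ≈ -9.346154

-9.3462


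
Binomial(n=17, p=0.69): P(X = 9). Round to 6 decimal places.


P = C(n,k) * p^k * (1-p)^(n-k)
C(17,9) = 24310
p^k = 0.69^9 ≈ 0.03545209
(1-p)^(n-k) = 0.31^8 ≈ 0.00008528910
P = 24310 * 0.03545209 * 0.00008528910 ≈ 0.073506

0.073506


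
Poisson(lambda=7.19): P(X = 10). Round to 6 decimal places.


P = e^(-lam) * lam^k / k!
e^(-7.19) ≈ 0.0007540891
lam^k = 7.19^10 ≈ 369223133.591876
k! = 10! = 3628800
P = 0.0007540891 * 369223133.591876 / 3628800 ≈ 0.076727

0.076727


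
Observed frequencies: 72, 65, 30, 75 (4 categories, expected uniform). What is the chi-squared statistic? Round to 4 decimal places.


chi2 = sum((O-E)^2/E), E = total/4
total = 242, E = 242/4 = 60.5
(72 - 60.5)^2 / 60.5 = 132.25 / 60.5 = 529/242 ≈ 2.185950
(65 - 60.5)^2 / 60.5 = 20.25 / 60.5 = 81/242 ≈ 0.334711
(30 - 60.5)^2 / 60.5 = 930.25 / 60.5 = 3721/242 ≈ 15.376033
(75 - 60.5)^2 / 60.5 = 210.25 / 60.5 = 841/242 ≈ 3.475207
chi2 = 2586/121 ≈ 21.371901

21.3719


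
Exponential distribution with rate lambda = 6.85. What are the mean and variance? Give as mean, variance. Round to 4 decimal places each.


mean = 1/lam, var = 1/lam^2
mean = 1 / 6.85 = 20/137 ≈ 0.145985
lam^2 = 6.85^2 = 46.9225
var = 1 / 46.9225 ≈ 0.021312

0.1460, 0.0213


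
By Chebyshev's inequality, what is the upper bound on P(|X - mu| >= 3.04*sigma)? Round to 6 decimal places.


P <= 1/k^2
k^2 = 3.04^2 = 9.2416
1/k^2 = 1 / 9.2416 = 625/5776 ≈ 0.10820637

0.108206


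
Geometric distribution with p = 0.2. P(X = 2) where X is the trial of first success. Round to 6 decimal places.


P = (1-p)^(k-1) * p
(1-p)^(k-1) = 0.8^1 = 0.8
P = 0.8 * 0.2 = 0.16

0.160000


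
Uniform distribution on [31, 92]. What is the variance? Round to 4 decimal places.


Var = (b-a)^2 / 12
(b-a)^2 = (92 - 31)^2 = 3721
Var = 3721/12 ≈ 310.083333

310.0833


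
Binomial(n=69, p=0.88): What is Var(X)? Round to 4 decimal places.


Var = n*p*(1-p) = 69 * 0.88 * 0.12 = 7.2864

7.2864


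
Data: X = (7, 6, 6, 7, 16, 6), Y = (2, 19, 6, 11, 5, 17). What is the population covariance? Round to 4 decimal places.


Cov = (1/n)*sum((xi-xbar)(yi-ybar))
n = 6, xbar = 48/6 = 8, ybar = 60/6 = 10
sum((xi-xbar)(yi-ybar)) = -57
Cov = -57 / 6 = -9.5

-9.5000


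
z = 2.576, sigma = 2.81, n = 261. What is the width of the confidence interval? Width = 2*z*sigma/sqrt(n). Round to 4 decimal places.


width = 2*z*sigma/sqrt(n)
2*z*sigma = 2 * 2.576 * 2.81 = 14.47712
sqrt(261) ≈ 16.155494
width = 14.47712 / 16.155494 ≈ 0.896111

0.8961


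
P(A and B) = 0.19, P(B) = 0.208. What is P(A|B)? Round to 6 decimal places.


P(A|B) = P(A and B) / P(B) = 0.19 / 0.208 = 95/104 ≈ 0.91346154

0.913462


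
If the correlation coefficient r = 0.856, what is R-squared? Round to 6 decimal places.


R^2 = r^2 = (0.856)^2 = 0.732736

0.732736


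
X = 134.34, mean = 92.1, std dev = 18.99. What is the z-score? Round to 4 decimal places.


z = (X - mu) / sigma
X - mu = 134.34 - 92.1 = 42.24
z = 42.24 / 18.99 = 1408/633 ≈ 2.224329

2.2243


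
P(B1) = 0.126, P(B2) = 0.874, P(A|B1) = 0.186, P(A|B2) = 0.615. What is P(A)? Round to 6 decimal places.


P(A) = P(A|B1)*P(B1) + P(A|B2)*P(B2)
P(A|B1)*P(B1) = 0.186 * 0.126 = 0.023436
P(A|B2)*P(B2) = 0.615 * 0.874 = 0.53751
P(A) = 0.023436 + 0.53751 = 0.560946

0.560946


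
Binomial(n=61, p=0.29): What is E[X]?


E[X] = n*p = 61 * 0.29 = 17.69

17.69


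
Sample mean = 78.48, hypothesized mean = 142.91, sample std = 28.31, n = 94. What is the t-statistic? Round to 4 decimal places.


t = (xbar - mu0) / (s/sqrt(n))
xbar - mu0 = 78.48 - 142.91 = -64.43
sqrt(94) ≈ 9.69535971
s/sqrt(n) = 28.31 / 9.69535971 ≈ 2.91995355
t = -64.43 / 2.91995355 ≈ -22.065420

-22.0654


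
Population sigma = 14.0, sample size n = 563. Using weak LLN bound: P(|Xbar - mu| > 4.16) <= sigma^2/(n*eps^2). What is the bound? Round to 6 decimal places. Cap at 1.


bound = min(1, sigma^2/(n*eps^2))
sigma^2 = 14.0^2 = 196
n*eps^2 = 563 * 4.16^2 = 563 * 17.3056 = 9743.0528
sigma^2/(n*eps^2) = 196 / 9743.0528 ≈ 0.02011690

0.020117


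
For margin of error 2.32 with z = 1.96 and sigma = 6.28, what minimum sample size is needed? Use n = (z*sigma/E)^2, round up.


z*sigma/E = 1.96 * 6.28 / 2.32 = 7693/1450 ≈ 5.305517
(z*sigma/E)^2 ≈ 28.148513
round up: n = 29

29


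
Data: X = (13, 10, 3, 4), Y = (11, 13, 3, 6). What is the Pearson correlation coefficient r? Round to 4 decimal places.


r = sum((xi-xbar)(yi-ybar)) / sqrt(sum((xi-xbar)^2) * sum((yi-ybar)^2))
n = 4, xbar = 30/4 = 7.5, ybar = 33/4 = 8.25
Sxy = sum((xi-xbar)(yi-ybar)) = 58.5
Sxx = sum((xi-xbar)^2) = 69
Syy = sum((yi-ybar)^2) = 62.75
sqrt(Sxx*Syy) ≈ 65.800836
r = Sxy / sqrt(Sxx*Syy) = 58.5 / 65.800836 ≈ 0.889046

0.8890


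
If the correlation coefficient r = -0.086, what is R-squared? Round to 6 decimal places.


R^2 = r^2 = (-0.086)^2 = 0.007396

0.007396


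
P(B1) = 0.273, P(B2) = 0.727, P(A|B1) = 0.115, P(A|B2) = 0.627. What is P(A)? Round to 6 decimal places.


P(A) = P(A|B1)*P(B1) + P(A|B2)*P(B2)
P(A|B1)*P(B1) = 0.115 * 0.273 = 0.031395
P(A|B2)*P(B2) = 0.627 * 0.727 = 0.455829
P(A) = 0.031395 + 0.455829 = 0.487224

0.487224


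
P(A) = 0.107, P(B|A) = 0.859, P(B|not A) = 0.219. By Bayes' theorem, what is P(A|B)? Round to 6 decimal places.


P(A|B) = P(B|A)*P(A) / P(B), P(B) = P(B|A)*P(A) + P(B|not A)*P(not A)
P(B|A)*P(A) = 0.859 * 0.107 = 0.091913
P(B|not A)*P(not A) = 0.219 * 0.893 = 0.195567
P(B) = 0.091913 + 0.195567 = 0.28748
P(A|B) = 0.091913 / 0.28748 ≈ 0.31971963

0.319720


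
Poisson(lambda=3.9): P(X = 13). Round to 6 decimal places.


P = e^(-lam) * lam^k / k!
e^(-3.9) ≈ 0.02024191
lam^k = 3.9^13 ≈ 48288074.856748
k! = 13! = 6227020800
P = 0.02024191 * 48288074.856748 / 6227020800 ≈ 0.000157

0.000157


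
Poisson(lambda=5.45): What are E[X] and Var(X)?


E[X] = Var(X) = lambda = 5.45

5.45, 5.45


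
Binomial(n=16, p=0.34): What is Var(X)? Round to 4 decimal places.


Var = n*p*(1-p) = 16 * 0.34 * 0.66 = 3.5904

3.5904


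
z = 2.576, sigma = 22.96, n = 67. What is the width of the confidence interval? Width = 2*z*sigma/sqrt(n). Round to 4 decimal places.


width = 2*z*sigma/sqrt(n)
2*z*sigma = 2 * 2.576 * 22.96 = 118.28992
sqrt(67) ≈ 8.185353
width = 118.28992 / 8.185353 ≈ 14.451414

14.4514


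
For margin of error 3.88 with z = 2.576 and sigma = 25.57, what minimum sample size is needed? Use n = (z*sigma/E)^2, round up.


z*sigma/E = 2.576 * 25.57 / 3.88 ≈ 16.976371
(z*sigma/E)^2 ≈ 288.197177
round up: n = 289

289


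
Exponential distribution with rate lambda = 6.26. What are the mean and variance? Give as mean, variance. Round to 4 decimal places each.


mean = 1/lam, var = 1/lam^2
mean = 1 / 6.26 = 50/313 ≈ 0.159744
lam^2 = 6.26^2 = 39.1876
var = 1 / 39.1876 ≈ 0.025518

0.1597, 0.0255


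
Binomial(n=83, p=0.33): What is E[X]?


E[X] = n*p = 83 * 0.33 = 27.39

27.39


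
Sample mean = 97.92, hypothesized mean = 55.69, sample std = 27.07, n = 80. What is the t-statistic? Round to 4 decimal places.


t = (xbar - mu0) / (s/sqrt(n))
xbar - mu0 = 97.92 - 55.69 = 42.23
sqrt(80) ≈ 8.94427191
s/sqrt(n) = 27.07 / 8.94427191 ≈ 3.02651801
t = 42.23 / 3.02651801 ≈ 13.953329

13.9533


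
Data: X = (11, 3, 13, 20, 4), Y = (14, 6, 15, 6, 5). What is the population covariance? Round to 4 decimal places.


Cov = (1/n)*sum((xi-xbar)(yi-ybar))
n = 5, xbar = 51/5 = 10.2, ybar = 46/5 = 9.2
sum((xi-xbar)(yi-ybar)) = 37.8
Cov = 37.8 / 5 = 7.56

7.5600


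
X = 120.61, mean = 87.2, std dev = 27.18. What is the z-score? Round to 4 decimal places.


z = (X - mu) / sigma
X - mu = 120.61 - 87.2 = 33.41
z = 33.41 / 27.18 = 3341/2718 ≈ 1.229213

1.2292


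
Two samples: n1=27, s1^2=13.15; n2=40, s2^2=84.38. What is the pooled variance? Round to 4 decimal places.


sp^2 = ((n1-1)*s1^2 + (n2-1)*s2^2)/(n1+n2-2)
(n1-1)*s1^2 = 26 * 13.15 = 341.9
(n2-1)*s2^2 = 39 * 84.38 = 3290.82
numerator = 341.9 + 3290.82 = 3632.72
n1+n2-2 = 65
sp^2 = 3632.72 / 65 = 55.888

55.8880


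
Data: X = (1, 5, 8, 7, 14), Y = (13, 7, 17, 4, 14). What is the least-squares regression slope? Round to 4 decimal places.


b = sum((xi-xbar)(yi-ybar)) / sum((xi-xbar)^2)
n = 5, xbar = 35/5 = 7, ybar = 55/5 = 11
Sxy = sum((xi-xbar)(yi-ybar)) = 23
Sxx = sum((xi-xbar)^2) = 90
b = Sxy / Sxx = 23/90 ≈ 0.255556

0.2556


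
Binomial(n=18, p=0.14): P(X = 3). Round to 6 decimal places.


P = C(n,k) * p^k * (1-p)^(n-k)
C(18,3) = 816
p^k = 0.14^3 = 0.002744
(1-p)^(n-k) = 0.86^15 ≈ 0.1041062
P = 816 * 0.002744 * 0.1041062 ≈ 0.233105

0.233105


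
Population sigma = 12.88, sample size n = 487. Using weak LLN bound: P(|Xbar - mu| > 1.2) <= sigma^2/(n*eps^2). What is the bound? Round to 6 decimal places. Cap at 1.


bound = min(1, sigma^2/(n*eps^2))
sigma^2 = 12.88^2 = 165.8944
n*eps^2 = 487 * 1.2^2 = 487 * 1.44 = 701.28
sigma^2/(n*eps^2) = 165.8944 / 701.28 ≈ 0.23655943

0.236559


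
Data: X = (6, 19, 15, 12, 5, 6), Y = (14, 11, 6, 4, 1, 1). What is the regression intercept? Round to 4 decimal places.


a = ybar - b*xbar, where b = sum((xi-xbar)(yi-ybar)) / sum((xi-xbar)^2)
n = 6, xbar = 63/6 = 10.5, ybar = 37/6 ≈ 6.166667
Sxy = sum((xi-xbar)(yi-ybar)) = 53.5
Sxx = sum((xi-xbar)^2) = 165.5
b = Sxy / Sxx = 107/331 ≈ 0.323263
a = 6.166667 - 0.323263 * 10.5 = 2753/993 ≈ 2.772407

2.7724


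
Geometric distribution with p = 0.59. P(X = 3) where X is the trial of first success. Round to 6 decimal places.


P = (1-p)^(k-1) * p
(1-p)^(k-1) = 0.41^2 = 0.1681
P = 0.1681 * 0.59 = 0.099179

0.099179


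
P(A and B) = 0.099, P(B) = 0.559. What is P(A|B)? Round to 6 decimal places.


P(A|B) = P(A and B) / P(B) = 0.099 / 0.559 = 99/559 ≈ 0.17710197

0.177102


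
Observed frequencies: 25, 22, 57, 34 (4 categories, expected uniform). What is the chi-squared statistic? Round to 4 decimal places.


chi2 = sum((O-E)^2/E), E = total/4
total = 138, E = 138/4 = 34.5
(25 - 34.5)^2 / 34.5 = 90.25 / 34.5 = 361/138 ≈ 2.615942
(22 - 34.5)^2 / 34.5 = 156.25 / 34.5 = 625/138 ≈ 4.528986
(57 - 34.5)^2 / 34.5 = 506.25 / 34.5 = 675/46 ≈ 14.673913
(34 - 34.5)^2 / 34.5 = 0.25 / 34.5 = 1/138 ≈ 0.007246
chi2 = 502/23 ≈ 21.826087

21.8261


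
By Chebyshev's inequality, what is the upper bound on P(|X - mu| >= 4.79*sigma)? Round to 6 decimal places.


P <= 1/k^2
k^2 = 4.79^2 = 22.9441
1/k^2 = 1 / 22.9441 ≈ 0.04358419

0.043584


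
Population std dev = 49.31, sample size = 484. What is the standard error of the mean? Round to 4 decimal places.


SE = sigma / sqrt(n)
sqrt(484) = 22
SE = 49.31 / 22 = 4931/2200 ≈ 2.241364

2.2414


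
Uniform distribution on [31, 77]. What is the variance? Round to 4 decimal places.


Var = (b-a)^2 / 12
(b-a)^2 = (77 - 31)^2 = 2116
Var = 2116/12 ≈ 176.333333

176.3333


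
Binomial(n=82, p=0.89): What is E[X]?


E[X] = n*p = 82 * 0.89 = 72.98

72.98


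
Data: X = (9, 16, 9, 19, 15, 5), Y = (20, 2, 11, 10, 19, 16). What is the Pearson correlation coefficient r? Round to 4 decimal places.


r = sum((xi-xbar)(yi-ybar)) / sqrt(sum((xi-xbar)^2) * sum((yi-ybar)^2))
n = 6, xbar = 73/6 ≈ 12.166667, ybar = 78/6 = 13
Sxy = sum((xi-xbar)(yi-ybar)) = -83
Sxx = sum((xi-xbar)^2) = 845/6 ≈ 140.833333
Syy = sum((yi-ybar)^2) = 228
sqrt(Sxx*Syy) ≈ 179.192634
r = Sxy / sqrt(Sxx*Syy) = -83 / 179.192634 ≈ -0.463189

-0.4632


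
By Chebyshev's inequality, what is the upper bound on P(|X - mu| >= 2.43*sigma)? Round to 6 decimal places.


P <= 1/k^2
k^2 = 2.43^2 = 5.9049
1/k^2 = 1 / 5.9049 ≈ 0.16935088

0.169351


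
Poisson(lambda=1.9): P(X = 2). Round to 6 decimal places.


P = e^(-lam) * lam^k / k!
e^(-1.9) ≈ 0.1495686
lam^k = 1.9^2 = 3.61
k! = 2! = 2
P = 0.1495686 * 3.61 / 2 ≈ 0.269971

0.269971


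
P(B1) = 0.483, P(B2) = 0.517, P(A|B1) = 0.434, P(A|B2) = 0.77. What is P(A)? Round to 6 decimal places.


P(A) = P(A|B1)*P(B1) + P(A|B2)*P(B2)
P(A|B1)*P(B1) = 0.434 * 0.483 = 0.209622
P(A|B2)*P(B2) = 0.77 * 0.517 = 0.39809
P(A) = 0.209622 + 0.39809 = 0.607712

0.607712


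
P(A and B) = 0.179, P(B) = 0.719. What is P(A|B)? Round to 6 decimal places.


P(A|B) = P(A and B) / P(B) = 0.179 / 0.719 = 179/719 ≈ 0.24895688

0.248957


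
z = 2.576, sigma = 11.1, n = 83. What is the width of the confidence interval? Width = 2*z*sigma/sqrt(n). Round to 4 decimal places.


width = 2*z*sigma/sqrt(n)
2*z*sigma = 2 * 2.576 * 11.1 = 57.1872
sqrt(83) ≈ 9.110434
width = 57.1872 / 9.110434 ≈ 6.277111

6.2771


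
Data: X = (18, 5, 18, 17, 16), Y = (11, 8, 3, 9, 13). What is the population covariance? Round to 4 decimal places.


Cov = (1/n)*sum((xi-xbar)(yi-ybar))
n = 5, xbar = 74/5 = 14.8, ybar = 44/5 = 8.8
sum((xi-xbar)(yi-ybar)) = 1.8
Cov = 1.8 / 5 = 0.36

0.3600


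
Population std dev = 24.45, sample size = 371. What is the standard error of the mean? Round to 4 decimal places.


SE = sigma / sqrt(n)
sqrt(371) ≈ 19.261360
SE = 24.45 / 19.261360 ≈ 1.269381

1.2694


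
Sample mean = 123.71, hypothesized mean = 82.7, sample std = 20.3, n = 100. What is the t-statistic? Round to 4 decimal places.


t = (xbar - mu0) / (s/sqrt(n))
xbar - mu0 = 123.71 - 82.7 = 41.01
sqrt(100) = 10
s/sqrt(n) = 20.3 / 10 = 2.03
t = 41.01 / 2.03 = 4101/203 ≈ 20.201970

20.2020


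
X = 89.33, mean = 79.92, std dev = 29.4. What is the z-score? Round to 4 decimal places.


z = (X - mu) / sigma
X - mu = 89.33 - 79.92 = 9.41
z = 9.41 / 29.4 = 941/2940 ≈ 0.320068

0.3201


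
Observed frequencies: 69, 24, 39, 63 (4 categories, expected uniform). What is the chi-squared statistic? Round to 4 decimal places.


chi2 = sum((O-E)^2/E), E = total/4
total = 195, E = 195/4 = 48.75
(69 - 48.75)^2 / 48.75 = 410.0625 / 48.75 = 2187/260 ≈ 8.411538
(24 - 48.75)^2 / 48.75 = 612.5625 / 48.75 = 3267/260 ≈ 12.565385
(39 - 48.75)^2 / 48.75 = 95.0625 / 48.75 = 1.95
(63 - 48.75)^2 / 48.75 = 203.0625 / 48.75 = 1083/260 ≈ 4.165385
chi2 = 1761/65 ≈ 27.092308

27.0923


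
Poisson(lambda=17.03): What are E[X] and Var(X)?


E[X] = Var(X) = lambda = 17.03

17.03, 17.03


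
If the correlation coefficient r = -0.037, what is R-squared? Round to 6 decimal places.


R^2 = r^2 = (-0.037)^2 = 0.001369

0.001369


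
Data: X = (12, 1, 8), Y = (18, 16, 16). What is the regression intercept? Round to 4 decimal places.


a = ybar - b*xbar, where b = sum((xi-xbar)(yi-ybar)) / sum((xi-xbar)^2)
n = 3, xbar = 21/3 = 7, ybar = 50/3 ≈ 16.666667
Sxy = sum((xi-xbar)(yi-ybar)) = 10
Sxx = sum((xi-xbar)^2) = 62
b = Sxy / Sxx = 5/31 ≈ 0.161290
a = 16.666667 - 0.161290 * 7 = 1445/93 ≈ 15.537634

15.5376


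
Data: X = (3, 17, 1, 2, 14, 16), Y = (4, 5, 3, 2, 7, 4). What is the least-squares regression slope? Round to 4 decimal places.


b = sum((xi-xbar)(yi-ybar)) / sum((xi-xbar)^2)
n = 6, xbar = 53/6 ≈ 8.833333, ybar = 25/6 ≈ 4.166667
Sxy = sum((xi-xbar)(yi-ybar)) = 271/6 ≈ 45.166667
Sxx = sum((xi-xbar)^2) = 1721/6 ≈ 286.833333
b = Sxy / Sxx = 271/1721 ≈ 0.157467

0.1575


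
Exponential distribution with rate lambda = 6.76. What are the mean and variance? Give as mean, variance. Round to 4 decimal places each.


mean = 1/lam, var = 1/lam^2
mean = 1 / 6.76 = 25/169 ≈ 0.147929
lam^2 = 6.76^2 = 45.6976
var = 1 / 45.6976 ≈ 0.021883

0.1479, 0.0219


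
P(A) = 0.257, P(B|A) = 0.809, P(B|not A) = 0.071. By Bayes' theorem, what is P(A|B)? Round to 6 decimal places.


P(A|B) = P(B|A)*P(A) / P(B), P(B) = P(B|A)*P(A) + P(B|not A)*P(not A)
P(B|A)*P(A) = 0.809 * 0.257 = 0.207913
P(B|not A)*P(not A) = 0.071 * 0.743 = 0.052753
P(B) = 0.207913 + 0.052753 = 0.260666
P(A|B) = 0.207913 / 0.260666 ≈ 0.79762224

0.797622


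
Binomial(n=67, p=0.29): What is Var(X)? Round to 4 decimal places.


Var = n*p*(1-p) = 67 * 0.29 * 0.71 = 13.7953

13.7953


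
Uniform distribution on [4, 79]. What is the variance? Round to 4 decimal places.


Var = (b-a)^2 / 12
(b-a)^2 = (79 - 4)^2 = 5625
Var = 5625/12 = 468.75

468.7500


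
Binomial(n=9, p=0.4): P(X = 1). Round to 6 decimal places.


P = C(n,k) * p^k * (1-p)^(n-k)
C(9,1) = 9
p^k = 0.4^1 = 0.4
(1-p)^(n-k) = 0.6^8 = 0.01679616
P = 9 * 0.4 * 0.01679616 ≈ 0.060466

0.060466


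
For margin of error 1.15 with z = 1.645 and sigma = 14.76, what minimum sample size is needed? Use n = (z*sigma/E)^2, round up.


z*sigma/E = 1.645 * 14.76 / 1.15 = 121401/5750 ≈ 21.113217
(z*sigma/E)^2 ≈ 445.767949
round up: n = 446

446


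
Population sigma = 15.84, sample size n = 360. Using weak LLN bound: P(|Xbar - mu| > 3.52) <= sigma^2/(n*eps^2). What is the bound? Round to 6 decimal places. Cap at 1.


bound = min(1, sigma^2/(n*eps^2))
sigma^2 = 15.84^2 = 250.9056
n*eps^2 = 360 * 3.52^2 = 360 * 12.3904 = 4460.544
sigma^2/(n*eps^2) = 250.9056 / 4460.544 = 0.05625

0.056250


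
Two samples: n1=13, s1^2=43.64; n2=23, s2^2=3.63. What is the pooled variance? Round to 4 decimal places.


sp^2 = ((n1-1)*s1^2 + (n2-1)*s2^2)/(n1+n2-2)
(n1-1)*s1^2 = 12 * 43.64 = 523.68
(n2-1)*s2^2 = 22 * 3.63 = 79.86
numerator = 523.68 + 79.86 = 603.54
n1+n2-2 = 34
sp^2 = 603.54 / 34 = 30177/1700 ≈ 17.751176

17.7512


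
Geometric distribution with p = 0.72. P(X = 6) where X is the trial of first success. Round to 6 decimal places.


P = (1-p)^(k-1) * p
(1-p)^(k-1) = 0.28^5 ≈ 0.001721037
P = 0.001721037 * 0.72 ≈ 0.001239146

0.001239


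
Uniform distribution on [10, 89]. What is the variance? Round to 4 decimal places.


Var = (b-a)^2 / 12
(b-a)^2 = (89 - 10)^2 = 6241
Var = 6241/12 ≈ 520.083333

520.0833


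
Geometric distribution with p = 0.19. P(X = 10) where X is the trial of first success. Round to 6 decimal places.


P = (1-p)^(k-1) * p
(1-p)^(k-1) = 0.81^9 ≈ 0.1500946
P = 0.1500946 * 0.19 ≈ 0.02851798

0.028518


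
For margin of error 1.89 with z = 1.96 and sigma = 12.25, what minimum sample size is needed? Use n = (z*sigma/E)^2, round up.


z*sigma/E = 1.96 * 12.25 / 1.89 = 343/27 ≈ 12.703704
(z*sigma/E)^2 = 117649/729 ≈ 161.384088
round up: n = 162

162


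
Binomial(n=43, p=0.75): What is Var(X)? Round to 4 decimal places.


Var = n*p*(1-p) = 43 * 0.75 * 0.25 = 8.0625

8.0625


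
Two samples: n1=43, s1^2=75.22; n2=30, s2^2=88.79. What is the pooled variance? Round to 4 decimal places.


sp^2 = ((n1-1)*s1^2 + (n2-1)*s2^2)/(n1+n2-2)
(n1-1)*s1^2 = 42 * 75.22 = 3159.24
(n2-1)*s2^2 = 29 * 88.79 = 2574.91
numerator = 3159.24 + 2574.91 = 5734.15
n1+n2-2 = 71
sp^2 = 5734.15 / 71 = 114683/1420 ≈ 80.762676

80.7627


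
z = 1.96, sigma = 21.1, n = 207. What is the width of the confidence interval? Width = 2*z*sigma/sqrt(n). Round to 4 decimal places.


width = 2*z*sigma/sqrt(n)
2*z*sigma = 2 * 1.96 * 21.1 = 82.712
sqrt(207) ≈ 14.387495
width = 82.712 / 14.387495 ≈ 5.748881

5.7489


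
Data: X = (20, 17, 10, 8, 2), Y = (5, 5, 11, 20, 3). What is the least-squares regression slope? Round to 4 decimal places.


b = sum((xi-xbar)(yi-ybar)) / sum((xi-xbar)^2)
n = 5, xbar = 57/5 = 11.4, ybar = 44/5 = 8.8
Sxy = sum((xi-xbar)(yi-ybar)) = -40.6
Sxx = sum((xi-xbar)^2) = 207.2
b = Sxy / Sxx = -29/148 ≈ -0.195946

-0.1959


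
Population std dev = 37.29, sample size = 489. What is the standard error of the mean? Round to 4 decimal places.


SE = sigma / sqrt(n)
sqrt(489) ≈ 22.113344
SE = 37.29 / 22.113344 ≈ 1.686312

1.6863


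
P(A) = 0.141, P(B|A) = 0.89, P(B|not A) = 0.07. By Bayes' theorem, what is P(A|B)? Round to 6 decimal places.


P(A|B) = P(B|A)*P(A) / P(B), P(B) = P(B|A)*P(A) + P(B|not A)*P(not A)
P(B|A)*P(A) = 0.89 * 0.141 = 0.12549
P(B|not A)*P(not A) = 0.07 * 0.859 = 0.06013
P(B) = 0.12549 + 0.06013 = 0.18562
P(A|B) = 0.12549 / 0.18562 ≈ 0.67605861

0.676059


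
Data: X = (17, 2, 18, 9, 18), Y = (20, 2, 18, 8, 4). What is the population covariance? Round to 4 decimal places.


Cov = (1/n)*sum((xi-xbar)(yi-ybar))
n = 5, xbar = 64/5 = 12.8, ybar = 52/5 = 10.4
sum((xi-xbar)(yi-ybar)) = 146.4
Cov = 146.4 / 5 = 29.28

29.2800


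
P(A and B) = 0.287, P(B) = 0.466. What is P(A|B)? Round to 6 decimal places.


P(A|B) = P(A and B) / P(B) = 0.287 / 0.466 = 287/466 ≈ 0.61587983

0.615880


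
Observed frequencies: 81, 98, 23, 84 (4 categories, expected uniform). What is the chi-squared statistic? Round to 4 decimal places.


chi2 = sum((O-E)^2/E), E = total/4
total = 286, E = 286/4 = 71.5
(81 - 71.5)^2 / 71.5 = 90.25 / 71.5 = 361/286 ≈ 1.262238
(98 - 71.5)^2 / 71.5 = 702.25 / 71.5 = 2809/286 ≈ 9.821678
(23 - 71.5)^2 / 71.5 = 2352.25 / 71.5 = 9409/286 ≈ 32.898601
(84 - 71.5)^2 / 71.5 = 156.25 / 71.5 = 625/286 ≈ 2.185315
chi2 = 6602/143 ≈ 46.167832

46.1678


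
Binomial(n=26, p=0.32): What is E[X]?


E[X] = n*p = 26 * 0.32 = 8.32

8.32


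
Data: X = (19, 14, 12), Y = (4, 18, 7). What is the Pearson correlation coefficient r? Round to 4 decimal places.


r = sum((xi-xbar)(yi-ybar)) / sqrt(sum((xi-xbar)^2) * sum((yi-ybar)^2))
n = 3, xbar = 45/3 = 15, ybar = 29/3 ≈ 9.666667
Sxy = sum((xi-xbar)(yi-ybar)) = -23
Sxx = sum((xi-xbar)^2) = 26
Syy = sum((yi-ybar)^2) = 326/3 ≈ 108.666667
sqrt(Sxx*Syy) ≈ 53.153865
r = Sxy / sqrt(Sxx*Syy) = -23 / 53.153865 ≈ -0.432706

-0.4327


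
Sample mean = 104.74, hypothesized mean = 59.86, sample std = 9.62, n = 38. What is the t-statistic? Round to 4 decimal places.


t = (xbar - mu0) / (s/sqrt(n))
xbar - mu0 = 104.74 - 59.86 = 44.88
sqrt(38) ≈ 6.16441400
s/sqrt(n) = 9.62 / 6.16441400 ≈ 1.56057007
t = 44.88 / 1.56057007 ≈ 28.758721

28.7587


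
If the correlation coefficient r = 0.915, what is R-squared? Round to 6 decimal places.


R^2 = r^2 = (0.915)^2 = 0.837225

0.837225


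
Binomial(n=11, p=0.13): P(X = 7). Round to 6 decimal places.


P = C(n,k) * p^k * (1-p)^(n-k)
C(11,7) = 330
p^k = 0.13^7 ≈ 0.0000006274852
(1-p)^(n-k) = 0.87^4 ≈ 0.5728976
P = 330 * 0.0000006274852 * 0.5728976 ≈ 0.000119

0.000119


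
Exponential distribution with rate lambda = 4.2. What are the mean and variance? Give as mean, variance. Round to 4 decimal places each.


mean = 1/lam, var = 1/lam^2
mean = 1 / 4.2 = 5/21 ≈ 0.238095
lam^2 = 4.2^2 = 17.64
var = 1 / 17.64 = 25/441 ≈ 0.056689

0.2381, 0.0567


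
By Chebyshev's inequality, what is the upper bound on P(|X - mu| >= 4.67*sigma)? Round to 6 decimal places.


P <= 1/k^2
k^2 = 4.67^2 = 21.8089
1/k^2 = 1 / 21.8089 ≈ 0.04585284

0.045853


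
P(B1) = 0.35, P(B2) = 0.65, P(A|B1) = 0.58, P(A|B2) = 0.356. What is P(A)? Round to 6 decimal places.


P(A) = P(A|B1)*P(B1) + P(A|B2)*P(B2)
P(A|B1)*P(B1) = 0.58 * 0.35 = 0.203
P(A|B2)*P(B2) = 0.356 * 0.65 = 0.2314
P(A) = 0.203 + 0.2314 = 0.4344

0.434400


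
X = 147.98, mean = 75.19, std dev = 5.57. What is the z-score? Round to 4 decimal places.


z = (X - mu) / sigma
X - mu = 147.98 - 75.19 = 72.79
z = 72.79 / 5.57 = 7279/557 ≈ 13.068223

13.0682


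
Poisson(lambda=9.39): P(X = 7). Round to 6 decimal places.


P = e^(-lam) * lam^k / k!
e^(-9.39) ≈ 0.00008355546
lam^k = 9.39^7 ≈ 6436638.904126
k! = 7! = 5040
P = 0.00008355546 * 6436638.904126 / 5040 ≈ 0.106710

0.106710


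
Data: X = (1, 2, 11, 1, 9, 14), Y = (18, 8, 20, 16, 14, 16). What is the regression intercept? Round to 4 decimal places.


a = ybar - b*xbar, where b = sum((xi-xbar)(yi-ybar)) / sum((xi-xbar)^2)
n = 6, xbar = 38/6 = 19/3 ≈ 6.333333, ybar = 92/6 = 46/3 ≈ 15.333333
Sxy = sum((xi-xbar)(yi-ybar)) = 112/3 ≈ 37.333333
Sxx = sum((xi-xbar)^2) = 490/3 ≈ 163.333333
b = Sxy / Sxx = 8/35 ≈ 0.228571
a = 15.333333 - 0.228571 * 6.333333 = 486/35 ≈ 13.885714

13.8857


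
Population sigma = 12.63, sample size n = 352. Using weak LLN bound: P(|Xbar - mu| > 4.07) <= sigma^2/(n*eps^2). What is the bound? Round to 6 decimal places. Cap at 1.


bound = min(1, sigma^2/(n*eps^2))
sigma^2 = 12.63^2 = 159.5169
n*eps^2 = 352 * 4.07^2 = 352 * 16.5649 = 5830.8448
sigma^2/(n*eps^2) = 159.5169 / 5830.8448 ≈ 0.02735743

0.027357


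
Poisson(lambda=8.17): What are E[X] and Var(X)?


E[X] = Var(X) = lambda = 8.17

8.17, 8.17


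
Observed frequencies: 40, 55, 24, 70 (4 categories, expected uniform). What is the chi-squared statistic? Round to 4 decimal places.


chi2 = sum((O-E)^2/E), E = total/4
total = 189, E = 189/4 = 47.25
(40 - 47.25)^2 / 47.25 = 52.5625 / 47.25 = 841/756 ≈ 1.112434
(55 - 47.25)^2 / 47.25 = 60.0625 / 47.25 = 961/756 ≈ 1.271164
(24 - 47.25)^2 / 47.25 = 540.5625 / 47.25 = 961/84 ≈ 11.440476
(70 - 47.25)^2 / 47.25 = 517.5625 / 47.25 = 1183/108 ≈ 10.953704
chi2 = 223/9 ≈ 24.777778

24.7778


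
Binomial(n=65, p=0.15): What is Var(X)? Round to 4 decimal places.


Var = n*p*(1-p) = 65 * 0.15 * 0.85 = 8.2875

8.2875


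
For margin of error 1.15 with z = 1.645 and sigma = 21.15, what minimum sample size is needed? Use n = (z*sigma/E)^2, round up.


z*sigma/E = 1.645 * 21.15 / 1.15 = 139167/4600 ≈ 30.253696
(z*sigma/E)^2 ≈ 915.286101
round up: n = 916

916


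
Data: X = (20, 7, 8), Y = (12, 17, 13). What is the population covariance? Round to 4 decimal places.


Cov = (1/n)*sum((xi-xbar)(yi-ybar))
n = 3, xbar = 35/3 ≈ 11.666667, ybar = 42/3 = 14
sum((xi-xbar)(yi-ybar)) = -27
Cov = -27 / 3 = -9

-9.0000
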